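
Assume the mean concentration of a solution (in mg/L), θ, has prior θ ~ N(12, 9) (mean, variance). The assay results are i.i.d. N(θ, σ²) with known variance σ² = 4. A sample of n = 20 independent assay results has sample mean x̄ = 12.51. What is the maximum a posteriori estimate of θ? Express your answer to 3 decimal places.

θ̂_MAP = 12.499

n = 20, x̄ = 12.51.
For a Normal prior and Normal likelihood with known variance, the posterior is Normal; its mode equals its mean, the precision-weighted average.
Prior precision 1/σ₀² = 1/9; data precision n/σ² = 20/4 = 5.
θ̂ = ((1/9)·12 + 5·12.51) / (1/9 + 5) = (3833/60)/(46/9) = 11499/920 ≈ 12.499.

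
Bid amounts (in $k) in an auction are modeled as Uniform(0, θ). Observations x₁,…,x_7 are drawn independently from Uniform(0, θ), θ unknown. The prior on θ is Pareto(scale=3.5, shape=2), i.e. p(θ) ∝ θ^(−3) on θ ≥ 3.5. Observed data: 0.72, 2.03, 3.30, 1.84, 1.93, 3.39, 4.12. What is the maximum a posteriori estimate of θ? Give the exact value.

θ̂_MAP = 4.12

The Uniform(0, θ) likelihood is θ^(−n) for θ ≥ max(xᵢ), zero otherwise. Here max(xᵢ) = 4.12.
Posterior ∝ θ^(−3) · θ^(−7) = θ^(−10) on θ ≥ max(3.5, 4.12) = 4.12.
This density is strictly decreasing in θ, so the posterior mode lies at the lower boundary of the support.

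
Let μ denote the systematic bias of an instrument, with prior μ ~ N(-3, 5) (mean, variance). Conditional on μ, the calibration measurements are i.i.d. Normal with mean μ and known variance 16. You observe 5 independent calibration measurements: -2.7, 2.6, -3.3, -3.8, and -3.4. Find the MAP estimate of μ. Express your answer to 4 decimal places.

n = 5; x̄ = ((-2.7) + 2.6 + (-3.3) + (-3.8) + (-3.4))/5 = -10.6/5 = -2.12.
For a Normal prior and Normal likelihood with known variance, the posterior is Normal; its mode equals its mean, the precision-weighted average.
Prior precision 1/σ₀² = 1/5 = 0.2; data precision n/σ² = 5/16 = 0.3125.
μ̂ = (0.2·(-3) + 0.3125·(-2.12)) / (0.2 + 0.3125) = (-1.2625)/0.5125 = -101/41 ≈ -2.4634.

μ̂_MAP = -2.4634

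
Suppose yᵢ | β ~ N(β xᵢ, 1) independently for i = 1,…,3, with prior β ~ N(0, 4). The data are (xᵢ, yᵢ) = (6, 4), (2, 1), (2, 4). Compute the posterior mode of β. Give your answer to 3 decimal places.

log p(β | y) = −Σ(yᵢ − βxᵢ)²/(2·1) − β²/(2·4) + const.
Setting the derivative to zero: Σxᵢ(yᵢ − βxᵢ)/1 − β/4 = 0, so β = Σxᵢyᵢ / (Σxᵢ² + σ²/τ²).
Σxᵢyᵢ = 6·4 + 2·1 + 2·4 = 34; Σxᵢ² = 44; σ²/τ² = 0.25.
β̂_MAP = 34 / (44 + 0.25) = 34/44.25 ≈ 0.768.

β̂_MAP = 0.768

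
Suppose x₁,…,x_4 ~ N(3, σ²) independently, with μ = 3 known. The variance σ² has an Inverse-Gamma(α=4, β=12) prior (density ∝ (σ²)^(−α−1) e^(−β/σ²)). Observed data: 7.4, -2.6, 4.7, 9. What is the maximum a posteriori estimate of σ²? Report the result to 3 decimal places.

σ̂²_MAP = 8.115

Sum of squared deviations about the known mean: SS = (7.4−3)² + (-2.6−3)² + (4.7−3)² + (9−3)² = 89.61.
The Normal likelihood contributes (σ²)^(−n/2) exp(−SS/(2σ²)), so the posterior is Inverse-Gamma(α + n/2, β + SS/2) = Inverse-Gamma(6, 56.805).
The mode of Inverse-Gamma(a, b) is b/(a+1) = 56.805/7 ≈ 8.115.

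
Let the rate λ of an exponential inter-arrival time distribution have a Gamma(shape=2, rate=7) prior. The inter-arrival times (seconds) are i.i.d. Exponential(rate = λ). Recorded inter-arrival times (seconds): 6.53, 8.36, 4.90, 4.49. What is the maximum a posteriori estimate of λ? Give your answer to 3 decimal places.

The Exponential(rate=λ) likelihood is ∝ λ^n e^(−λΣtᵢ). Here n = 4 and Σtᵢ = 6.53 + 8.36 + 4.90 + 4.49 = 24.28.
Posterior ∝ λe^(−7λ) · λ^4e^(−24.28λ) = λ^5e^(−31.28λ), i.e. Gamma(6, 31.28).
Mode = (a−1)/b = 5/31.28 ≈ 0.160.

λ̂_MAP = 0.160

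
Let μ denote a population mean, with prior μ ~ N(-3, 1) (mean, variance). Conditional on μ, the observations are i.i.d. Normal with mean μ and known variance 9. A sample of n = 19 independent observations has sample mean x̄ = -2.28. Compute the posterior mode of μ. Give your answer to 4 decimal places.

n = 19, x̄ = -2.28.
For a Normal prior and Normal likelihood with known variance, the posterior is Normal; its mode equals its mean, the precision-weighted average.
Prior precision 1/σ₀² = 1/1 = 1; data precision n/σ² = 19/9.
μ̂ = (1·(-3) + (19/9)·(-2.28)) / (1 + 19/9) = (-586/75)/(28/9) = -879/350 ≈ -2.5114.

μ̂_MAP = -2.5114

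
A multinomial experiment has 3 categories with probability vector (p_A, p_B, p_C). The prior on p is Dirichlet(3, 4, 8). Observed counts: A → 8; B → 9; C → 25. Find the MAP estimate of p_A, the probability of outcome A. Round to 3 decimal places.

The posterior is Dirichlet(αᵢ + nᵢ) = Dirichlet(11, 13, 33).
For a Dirichlet(a₁,…,a_K) with all aᵢ > 1, the mode has j-th component (aⱼ − 1)/(Σaᵢ − K).
Here Σaᵢ = 57 and K = 3, so p_A = (11 − 1)/(57 − 3) = 10/54 ≈ 0.185.

MAP estimate of p_A = 0.185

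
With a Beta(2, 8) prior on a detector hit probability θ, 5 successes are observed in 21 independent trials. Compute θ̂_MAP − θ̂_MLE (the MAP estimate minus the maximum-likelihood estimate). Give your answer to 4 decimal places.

MAP − MLE = -0.0312

Posterior is Beta(7, 24); MAP = (7−1)/(31−2) = 6/29 ≈ 0.20690.
MLE ignores the prior: θ̂_MLE = k/n = 5/21 ≈ 0.23810.
Difference = 6/29 − 5/21 = -19/609 ≈ -0.0312.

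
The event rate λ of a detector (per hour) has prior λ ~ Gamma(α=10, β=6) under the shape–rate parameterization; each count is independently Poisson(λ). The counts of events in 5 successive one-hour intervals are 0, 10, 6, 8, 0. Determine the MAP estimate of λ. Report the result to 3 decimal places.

λ̂_MAP = 3.000

Σxᵢ = 0+10+6+8+0 = 24, with n = 5.
Posterior ∝ λ^9e^(−6λ) · λ^24e^(−5λ) = λ^33e^(−11λ), i.e. Gamma(shape=34, rate=11).
The mode of a Gamma(a, b) with a ≥ 1 (shape–rate) is (a−1)/b = 33/11 ≈ 3.000.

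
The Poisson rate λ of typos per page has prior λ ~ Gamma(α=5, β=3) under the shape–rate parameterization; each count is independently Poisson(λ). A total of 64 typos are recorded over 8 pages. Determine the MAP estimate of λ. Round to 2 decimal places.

Σxᵢ = 64, n = 8.
Posterior ∝ λ^4e^(−3λ) · λ^64e^(−8λ) = λ^68e^(−11λ), i.e. Gamma(shape=69, rate=11).
The mode of a Gamma(a, b) with a ≥ 1 (shape–rate) is (a−1)/b = 68/11 ≈ 6.18.

λ̂_MAP = 6.18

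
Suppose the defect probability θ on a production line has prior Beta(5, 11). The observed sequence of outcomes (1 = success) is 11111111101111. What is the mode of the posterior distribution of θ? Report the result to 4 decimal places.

Prior: Beta(5, 11).
Data: 13 successes in 14 trials (from the sequence). The binomial likelihood contributes θ^13(1−θ)^1, so the posterior is Beta(5+13, 11+1) = Beta(18, 12).
For Beta(a, b) with a, b > 1 the mode is (a−1)/(a+b−2) = 17/28 ≈ 0.6071.

θ̂_MAP = 0.6071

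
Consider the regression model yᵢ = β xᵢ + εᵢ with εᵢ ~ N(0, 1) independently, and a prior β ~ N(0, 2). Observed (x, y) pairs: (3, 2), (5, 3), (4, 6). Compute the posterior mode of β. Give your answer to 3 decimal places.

β̂_MAP = 0.891

log p(β | y) = −Σ(yᵢ − βxᵢ)²/(2·1) − β²/(2·2) + const.
Setting the derivative to zero: Σxᵢ(yᵢ − βxᵢ)/1 − β/2 = 0, so β = Σxᵢyᵢ / (Σxᵢ² + σ²/τ²).
Σxᵢyᵢ = 3·2 + 5·3 + 4·6 = 45; Σxᵢ² = 50; σ²/τ² = 0.5.
β̂_MAP = 45 / (50 + 0.5) = 45/50.5 ≈ 0.891.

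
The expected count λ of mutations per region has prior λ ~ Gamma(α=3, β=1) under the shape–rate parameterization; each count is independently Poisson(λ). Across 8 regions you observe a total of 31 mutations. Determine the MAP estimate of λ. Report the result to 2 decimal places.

λ̂_MAP = 3.67

Σxᵢ = 31, n = 8.
Posterior ∝ λ^2e^(−1λ) · λ^31e^(−8λ) = λ^33e^(−9λ), i.e. Gamma(shape=34, rate=9).
The mode of a Gamma(a, b) with a ≥ 1 (shape–rate) is (a−1)/b = 33/9 ≈ 3.67.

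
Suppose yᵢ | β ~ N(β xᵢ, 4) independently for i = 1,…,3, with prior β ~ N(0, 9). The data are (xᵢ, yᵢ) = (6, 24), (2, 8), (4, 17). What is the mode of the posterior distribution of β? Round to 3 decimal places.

β̂_MAP = 4.039

log p(β | y) = −Σ(yᵢ − βxᵢ)²/(2·4) − β²/(2·9) + const.
Setting the derivative to zero: Σxᵢ(yᵢ − βxᵢ)/4 − β/9 = 0, so β = Σxᵢyᵢ / (Σxᵢ² + σ²/τ²).
Σxᵢyᵢ = 6·24 + 2·8 + 4·17 = 228; Σxᵢ² = 56; σ²/τ² = 4/9.
β̂_MAP = 228 / (56 + 4/9) = 228/(508/9) = 513/127 ≈ 4.039.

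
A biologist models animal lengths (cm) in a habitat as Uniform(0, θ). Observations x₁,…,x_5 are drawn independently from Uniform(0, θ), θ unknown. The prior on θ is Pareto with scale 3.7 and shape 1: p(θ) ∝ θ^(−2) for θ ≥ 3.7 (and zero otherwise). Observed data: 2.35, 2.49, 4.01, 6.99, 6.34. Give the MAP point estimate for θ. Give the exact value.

θ̂_MAP = 6.99

The Uniform(0, θ) likelihood is θ^(−n) for θ ≥ max(xᵢ), zero otherwise. Here max(xᵢ) = 6.99.
Posterior ∝ θ^(−2) · θ^(−5) = θ^(−7) on θ ≥ max(3.7, 6.99) = 6.99.
This density is strictly decreasing in θ, so the posterior mode lies at the lower boundary of the support.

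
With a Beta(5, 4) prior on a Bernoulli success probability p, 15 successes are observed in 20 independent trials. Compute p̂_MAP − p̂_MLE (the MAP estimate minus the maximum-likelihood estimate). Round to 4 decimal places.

Posterior is Beta(20, 9); MAP = (20−1)/(29−2) = 19/27 ≈ 0.70370.
MLE ignores the prior: p̂_MLE = k/n = 15/20 ≈ 0.75000.
Difference = 19/27 − 15/20 = -5/108 ≈ -0.0463.

MAP − MLE = -0.0463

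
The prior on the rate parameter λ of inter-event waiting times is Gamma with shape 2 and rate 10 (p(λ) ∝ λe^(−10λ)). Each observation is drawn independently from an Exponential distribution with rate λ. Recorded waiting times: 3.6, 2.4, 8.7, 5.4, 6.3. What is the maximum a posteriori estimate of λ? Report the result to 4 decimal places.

The Exponential(rate=λ) likelihood is ∝ λ^n e^(−λΣtᵢ). Here n = 5 and Σtᵢ = 3.6 + 2.4 + 8.7 + 5.4 + 6.3 = 26.4.
Posterior ∝ λe^(−10λ) · λ^5e^(−26.4λ) = λ^6e^(−36.4λ), i.e. Gamma(7, 36.4).
Mode = (a−1)/b = 6/36.4 ≈ 0.1648.

λ̂_MAP = 0.1648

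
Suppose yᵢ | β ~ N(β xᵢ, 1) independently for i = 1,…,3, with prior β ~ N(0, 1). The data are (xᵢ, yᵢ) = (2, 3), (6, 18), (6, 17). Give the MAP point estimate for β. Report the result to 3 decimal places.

β̂_MAP = 2.805

log p(β | y) = −Σ(yᵢ − βxᵢ)²/(2·1) − β²/(2·1) + const.
Setting the derivative to zero: Σxᵢ(yᵢ − βxᵢ)/1 − β/1 = 0, so β = Σxᵢyᵢ / (Σxᵢ² + σ²/τ²).
Σxᵢyᵢ = 2·3 + 6·18 + 6·17 = 216; Σxᵢ² = 76; σ²/τ² = 1.
β̂_MAP = 216 / (76 + 1) = 216/77 ≈ 2.805.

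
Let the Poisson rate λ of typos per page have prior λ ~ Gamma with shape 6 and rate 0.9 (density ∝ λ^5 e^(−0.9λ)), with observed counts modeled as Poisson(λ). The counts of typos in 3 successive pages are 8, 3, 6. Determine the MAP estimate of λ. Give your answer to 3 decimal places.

Σxᵢ = 8+3+6 = 17, with n = 3.
Posterior ∝ λ^5e^(−0.9λ) · λ^17e^(−3λ) = λ^22e^(−3.9λ), i.e. Gamma(shape=23, rate=3.9).
The mode of a Gamma(a, b) with a ≥ 1 (shape–rate) is (a−1)/b = 22/3.9 ≈ 5.641.

λ̂_MAP = 5.641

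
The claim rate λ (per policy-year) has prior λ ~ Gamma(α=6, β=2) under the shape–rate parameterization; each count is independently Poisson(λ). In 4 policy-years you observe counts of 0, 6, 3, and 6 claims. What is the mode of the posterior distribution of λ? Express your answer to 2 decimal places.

λ̂_MAP = 3.33

Σxᵢ = 0+6+3+6 = 15, with n = 4.
Posterior ∝ λ^5e^(−2λ) · λ^15e^(−4λ) = λ^20e^(−6λ), i.e. Gamma(shape=21, rate=6).
The mode of a Gamma(a, b) with a ≥ 1 (shape–rate) is (a−1)/b = 20/6 ≈ 3.33.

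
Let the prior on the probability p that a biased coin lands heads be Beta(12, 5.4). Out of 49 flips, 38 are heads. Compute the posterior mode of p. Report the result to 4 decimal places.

Prior: Beta(12, 5.4).
Data: 38 successes in 49 trials. The binomial likelihood contributes p^38(1−p)^11, so the posterior is Beta(12+38, 5.4+11) = Beta(50, 16.4).
For Beta(a, b) with a, b > 1 the mode is (a−1)/(a+b−2) = 49/64.4 ≈ 0.7609.

p̂_MAP = 0.7609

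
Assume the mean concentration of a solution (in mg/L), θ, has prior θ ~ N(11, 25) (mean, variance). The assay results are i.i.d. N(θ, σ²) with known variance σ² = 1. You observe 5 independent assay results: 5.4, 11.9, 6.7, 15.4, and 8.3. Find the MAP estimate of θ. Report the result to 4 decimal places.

θ̂_MAP = 9.5516

n = 5; x̄ = (5.4 + 11.9 + 6.7 + 15.4 + 8.3)/5 = 47.7/5 = 9.54.
For a Normal prior and Normal likelihood with known variance, the posterior is Normal; its mode equals its mean, the precision-weighted average.
Prior precision 1/σ₀² = 1/25 = 0.04; data precision n/σ² = 5/1 = 5.
θ̂ = (0.04·11 + 5·9.54) / (0.04 + 5) = 48.14/5.04 = 2407/252 ≈ 9.5516.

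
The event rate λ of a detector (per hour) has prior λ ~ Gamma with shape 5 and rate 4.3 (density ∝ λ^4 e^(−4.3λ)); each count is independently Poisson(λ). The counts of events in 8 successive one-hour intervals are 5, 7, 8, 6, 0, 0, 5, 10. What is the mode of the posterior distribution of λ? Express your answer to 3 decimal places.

λ̂_MAP = 3.659

Σxᵢ = 5+7+8+6+0+0+5+10 = 41, with n = 8.
Posterior ∝ λ^4e^(−4.3λ) · λ^41e^(−8λ) = λ^45e^(−12.3λ), i.e. Gamma(shape=46, rate=12.3).
The mode of a Gamma(a, b) with a ≥ 1 (shape–rate) is (a−1)/b = 45/12.3 ≈ 3.659.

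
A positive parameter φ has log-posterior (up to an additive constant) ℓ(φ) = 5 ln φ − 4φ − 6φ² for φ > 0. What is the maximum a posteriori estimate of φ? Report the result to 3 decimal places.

φ̂_MAP = 0.500

ℓ'(φ) = 5/φ − 4 − 12φ. Setting this to zero and multiplying by φ: 12φ² + 4φ − 5 = 0.
φ = (−4 + √(4² + 4·12·5)) / (2·12) = (−4 + √256) / 24 = (−4 + 16)/24 = 1/2.
ℓ''(φ) = −5/φ² − 12 < 0, confirming a maximum.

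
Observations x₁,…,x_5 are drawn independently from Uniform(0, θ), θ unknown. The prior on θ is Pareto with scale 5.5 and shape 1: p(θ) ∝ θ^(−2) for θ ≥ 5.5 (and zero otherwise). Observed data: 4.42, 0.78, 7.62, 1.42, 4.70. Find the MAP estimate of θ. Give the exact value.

θ̂_MAP = 7.62

The Uniform(0, θ) likelihood is θ^(−n) for θ ≥ max(xᵢ), zero otherwise. Here max(xᵢ) = 7.62.
Posterior ∝ θ^(−2) · θ^(−5) = θ^(−7) on θ ≥ max(5.5, 7.62) = 7.62.
This density is strictly decreasing in θ, so the posterior mode lies at the lower boundary of the support.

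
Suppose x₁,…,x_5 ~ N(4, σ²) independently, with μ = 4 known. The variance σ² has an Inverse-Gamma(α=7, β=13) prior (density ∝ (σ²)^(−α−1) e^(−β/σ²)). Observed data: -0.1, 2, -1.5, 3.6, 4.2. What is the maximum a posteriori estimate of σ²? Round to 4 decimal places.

Sum of squared deviations about the known mean: SS = (-0.1−4)² + (2−4)² + (-1.5−4)² + (3.6−4)² + (4.2−4)² = 51.26.
The Normal likelihood contributes (σ²)^(−n/2) exp(−SS/(2σ²)), so the posterior is Inverse-Gamma(α + n/2, β + SS/2) = Inverse-Gamma(9.5, 38.63).
The mode of Inverse-Gamma(a, b) is b/(a+1) = 38.63/10.5 ≈ 3.6790.

σ̂²_MAP = 3.6790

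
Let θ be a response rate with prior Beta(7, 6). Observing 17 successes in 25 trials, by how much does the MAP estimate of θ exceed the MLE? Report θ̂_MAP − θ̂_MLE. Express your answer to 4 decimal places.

Posterior is Beta(24, 14); MAP = (24−1)/(38−2) = 23/36 ≈ 0.63889.
MLE ignores the prior: θ̂_MLE = k/n = 17/25 ≈ 0.68000.
Difference = 23/36 − 17/25 = -37/900 ≈ -0.0411.

MAP − MLE = -0.0411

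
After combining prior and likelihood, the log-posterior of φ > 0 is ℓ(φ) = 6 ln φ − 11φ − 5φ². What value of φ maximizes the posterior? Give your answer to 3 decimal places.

ℓ'(φ) = 6/φ − 11 − 10φ. Setting this to zero and multiplying by φ: 10φ² + 11φ − 6 = 0.
φ = (−11 + √(11² + 4·10·6)) / (2·10) = (−11 + √361) / 20 = (−11 + 19)/20 = 2/5.
ℓ''(φ) = −6/φ² − 10 < 0, confirming a maximum.

φ̂_MAP = 0.400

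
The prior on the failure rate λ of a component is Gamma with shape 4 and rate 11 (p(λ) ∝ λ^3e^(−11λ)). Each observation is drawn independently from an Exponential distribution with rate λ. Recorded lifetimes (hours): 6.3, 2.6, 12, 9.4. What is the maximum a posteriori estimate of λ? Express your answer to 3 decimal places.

λ̂_MAP = 0.169

The Exponential(rate=λ) likelihood is ∝ λ^n e^(−λΣtᵢ). Here n = 4 and Σtᵢ = 6.3 + 2.6 + 12 + 9.4 = 30.3.
Posterior ∝ λ^3e^(−11λ) · λ^4e^(−30.3λ) = λ^7e^(−41.3λ), i.e. Gamma(8, 41.3).
Mode = (a−1)/b = 7/41.3 ≈ 0.169.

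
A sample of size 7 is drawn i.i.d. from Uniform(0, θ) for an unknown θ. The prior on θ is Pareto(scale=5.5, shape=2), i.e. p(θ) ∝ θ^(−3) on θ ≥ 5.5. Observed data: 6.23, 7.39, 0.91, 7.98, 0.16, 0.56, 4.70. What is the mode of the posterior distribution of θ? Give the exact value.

The Uniform(0, θ) likelihood is θ^(−n) for θ ≥ max(xᵢ), zero otherwise. Here max(xᵢ) = 7.98.
Posterior ∝ θ^(−3) · θ^(−7) = θ^(−10) on θ ≥ max(5.5, 7.98) = 7.98.
This density is strictly decreasing in θ, so the posterior mode lies at the lower boundary of the support.

θ̂_MAP = 7.98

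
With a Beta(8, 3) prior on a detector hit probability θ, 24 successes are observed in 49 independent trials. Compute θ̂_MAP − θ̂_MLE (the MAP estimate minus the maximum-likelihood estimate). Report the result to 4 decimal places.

Posterior is Beta(32, 28); MAP = (32−1)/(60−2) = 31/58 ≈ 0.53448.
MLE ignores the prior: θ̂_MLE = k/n = 24/49 ≈ 0.48980.
Difference = 31/58 − 24/49 = 127/2842 ≈ 0.0447.

MAP − MLE = 0.0447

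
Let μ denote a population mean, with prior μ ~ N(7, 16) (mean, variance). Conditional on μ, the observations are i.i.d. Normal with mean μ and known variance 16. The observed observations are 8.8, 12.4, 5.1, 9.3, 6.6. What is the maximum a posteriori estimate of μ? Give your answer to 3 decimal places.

μ̂_MAP = 8.200

n = 5; x̄ = (8.8 + 12.4 + 5.1 + 9.3 + 6.6)/5 = 42.2/5 = 8.44.
For a Normal prior and Normal likelihood with known variance, the posterior is Normal; its mode equals its mean, the precision-weighted average.
Prior precision 1/σ₀² = 1/16 = 0.0625; data precision n/σ² = 5/16 = 0.3125.
μ̂ = (0.0625·7 + 0.3125·8.44) / (0.0625 + 0.3125) = 3.075/0.375 = 8.200.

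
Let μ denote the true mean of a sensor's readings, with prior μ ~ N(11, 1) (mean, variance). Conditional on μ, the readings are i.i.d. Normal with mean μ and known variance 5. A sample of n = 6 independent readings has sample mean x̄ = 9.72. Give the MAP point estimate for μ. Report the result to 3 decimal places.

n = 6, x̄ = 9.72.
For a Normal prior and Normal likelihood with known variance, the posterior is Normal; its mode equals its mean, the precision-weighted average.
Prior precision 1/σ₀² = 1/1 = 1; data precision n/σ² = 6/5 = 1.2.
μ̂ = (1·11 + 1.2·9.72) / (1 + 1.2) = 22.664/2.2 = 2833/275 ≈ 10.302.

μ̂_MAP = 10.302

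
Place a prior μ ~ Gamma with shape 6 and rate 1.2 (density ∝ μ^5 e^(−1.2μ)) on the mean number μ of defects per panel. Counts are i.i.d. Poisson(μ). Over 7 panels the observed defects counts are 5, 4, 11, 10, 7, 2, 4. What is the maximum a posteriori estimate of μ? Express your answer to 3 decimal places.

Σxᵢ = 5+4+11+10+7+2+4 = 43, with n = 7.
Posterior ∝ μ^5e^(−1.2μ) · μ^43e^(−7μ) = μ^48e^(−8.2μ), i.e. Gamma(shape=49, rate=8.2).
The mode of a Gamma(a, b) with a ≥ 1 (shape–rate) is (a−1)/b = 48/8.2 ≈ 5.854.

μ̂_MAP = 5.854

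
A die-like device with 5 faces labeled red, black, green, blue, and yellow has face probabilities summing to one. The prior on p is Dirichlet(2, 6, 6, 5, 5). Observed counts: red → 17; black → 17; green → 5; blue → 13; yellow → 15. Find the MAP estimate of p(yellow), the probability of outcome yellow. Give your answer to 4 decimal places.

MAP estimate of p(yellow) = 0.2209

The posterior is Dirichlet(αᵢ + nᵢ) = Dirichlet(19, 23, 11, 18, 20).
For a Dirichlet(a₁,…,a_K) with all aᵢ > 1, the mode has j-th component (aⱼ − 1)/(Σaᵢ − K).
Here Σaᵢ = 91 and K = 5, so p(yellow) = (20 − 1)/(91 − 5) = 19/86 ≈ 0.2209.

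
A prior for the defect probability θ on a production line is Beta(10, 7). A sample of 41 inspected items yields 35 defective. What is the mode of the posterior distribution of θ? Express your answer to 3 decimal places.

θ̂_MAP = 0.786

Prior: Beta(10, 7).
Data: 35 successes in 41 trials. The binomial likelihood contributes θ^35(1−θ)^6, so the posterior is Beta(10+35, 7+6) = Beta(45, 13).
For Beta(a, b) with a, b > 1 the mode is (a−1)/(a+b−2) = 44/56 ≈ 0.786.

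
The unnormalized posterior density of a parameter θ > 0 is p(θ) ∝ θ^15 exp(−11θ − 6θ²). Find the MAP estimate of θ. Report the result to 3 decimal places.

ℓ'(θ) = 15/θ − 11 − 12θ. Setting this to zero and multiplying by θ: 12θ² + 11θ − 15 = 0.
θ = (−11 + √(11² + 4·12·15)) / (2·12) = (−11 + √841) / 24 = (−11 + 29)/24 = 3/4.
ℓ''(θ) = −15/θ² − 12 < 0, confirming a maximum.

θ̂_MAP = 0.750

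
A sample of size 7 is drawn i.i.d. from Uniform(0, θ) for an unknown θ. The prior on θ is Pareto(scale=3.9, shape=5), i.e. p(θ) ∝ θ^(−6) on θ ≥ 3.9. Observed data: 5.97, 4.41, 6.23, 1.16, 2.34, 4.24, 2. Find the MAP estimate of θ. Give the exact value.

The Uniform(0, θ) likelihood is θ^(−n) for θ ≥ max(xᵢ), zero otherwise. Here max(xᵢ) = 6.23.
Posterior ∝ θ^(−6) · θ^(−7) = θ^(−13) on θ ≥ max(3.9, 6.23) = 6.23.
This density is strictly decreasing in θ, so the posterior mode lies at the lower boundary of the support.

θ̂_MAP = 6.23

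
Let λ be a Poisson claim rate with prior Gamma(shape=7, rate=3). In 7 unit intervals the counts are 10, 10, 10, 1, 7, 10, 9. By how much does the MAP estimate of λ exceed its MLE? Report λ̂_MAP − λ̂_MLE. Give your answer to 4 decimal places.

MAP − MLE = -1.8429

Σxᵢ = 57. Posterior is Gamma(64, 10); MAP = (64−1)/10 = 63/10 ≈ 6.30000.
MLE = x̄ = 57/7 ≈ 8.14286.
Difference = 63/10 − 57/7 = -129/70 ≈ -1.8429.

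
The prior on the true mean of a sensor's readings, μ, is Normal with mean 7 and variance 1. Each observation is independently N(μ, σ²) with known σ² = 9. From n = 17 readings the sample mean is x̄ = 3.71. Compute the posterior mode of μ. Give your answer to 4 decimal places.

n = 17, x̄ = 3.71.
For a Normal prior and Normal likelihood with known variance, the posterior is Normal; its mode equals its mean, the precision-weighted average.
Prior precision 1/σ₀² = 1/1 = 1; data precision n/σ² = 17/9.
μ̂ = (1·7 + (17/9)·3.71) / (1 + 17/9) = (12607/900)/(26/9) = 12607/2600 ≈ 4.8488.

μ̂_MAP = 4.8488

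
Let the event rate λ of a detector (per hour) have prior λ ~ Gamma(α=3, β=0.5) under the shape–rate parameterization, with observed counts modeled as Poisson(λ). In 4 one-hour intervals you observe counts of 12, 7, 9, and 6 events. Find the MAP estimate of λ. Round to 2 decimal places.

λ̂_MAP = 8.00

Σxᵢ = 12+7+9+6 = 34, with n = 4.
Posterior ∝ λ^2e^(−0.5λ) · λ^34e^(−4λ) = λ^36e^(−4.5λ), i.e. Gamma(shape=37, rate=4.5).
The mode of a Gamma(a, b) with a ≥ 1 (shape–rate) is (a−1)/b = 36/4.5 ≈ 8.00.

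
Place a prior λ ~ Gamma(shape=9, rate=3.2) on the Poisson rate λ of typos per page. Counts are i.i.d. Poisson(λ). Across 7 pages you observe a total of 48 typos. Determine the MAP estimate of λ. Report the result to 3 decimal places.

λ̂_MAP = 5.490

Σxᵢ = 48, n = 7.
Posterior ∝ λ^8e^(−3.2λ) · λ^48e^(−7λ) = λ^56e^(−10.2λ), i.e. Gamma(shape=57, rate=10.2).
The mode of a Gamma(a, b) with a ≥ 1 (shape–rate) is (a−1)/b = 56/10.2 ≈ 5.490.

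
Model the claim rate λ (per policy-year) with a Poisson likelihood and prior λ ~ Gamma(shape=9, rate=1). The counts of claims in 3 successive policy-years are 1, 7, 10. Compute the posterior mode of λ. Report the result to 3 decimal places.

Σxᵢ = 1+7+10 = 18, with n = 3.
Posterior ∝ λ^8e^(−1λ) · λ^18e^(−3λ) = λ^26e^(−4λ), i.e. Gamma(shape=27, rate=4).
The mode of a Gamma(a, b) with a ≥ 1 (shape–rate) is (a−1)/b = 26/4 ≈ 6.500.

λ̂_MAP = 6.500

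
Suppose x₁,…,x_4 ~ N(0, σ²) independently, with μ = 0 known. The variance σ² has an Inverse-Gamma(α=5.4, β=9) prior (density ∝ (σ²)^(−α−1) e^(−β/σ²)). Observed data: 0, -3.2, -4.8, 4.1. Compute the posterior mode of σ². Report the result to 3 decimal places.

σ̂²_MAP = 4.053

Sum of squared deviations about the known mean: SS = (0−0)² + (-3.2−0)² + (-4.8−0)² + (4.1−0)² = 50.09.
The Normal likelihood contributes (σ²)^(−n/2) exp(−SS/(2σ²)), so the posterior is Inverse-Gamma(α + n/2, β + SS/2) = Inverse-Gamma(7.4, 34.045).
The mode of Inverse-Gamma(a, b) is b/(a+1) = 34.045/8.4 ≈ 4.053.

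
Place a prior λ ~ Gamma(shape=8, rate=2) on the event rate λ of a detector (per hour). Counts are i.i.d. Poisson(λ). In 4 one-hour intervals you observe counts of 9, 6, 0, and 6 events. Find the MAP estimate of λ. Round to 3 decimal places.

Σxᵢ = 9+6+0+6 = 21, with n = 4.
Posterior ∝ λ^7e^(−2λ) · λ^21e^(−4λ) = λ^28e^(−6λ), i.e. Gamma(shape=29, rate=6).
The mode of a Gamma(a, b) with a ≥ 1 (shape–rate) is (a−1)/b = 28/6 ≈ 4.667.

λ̂_MAP = 4.667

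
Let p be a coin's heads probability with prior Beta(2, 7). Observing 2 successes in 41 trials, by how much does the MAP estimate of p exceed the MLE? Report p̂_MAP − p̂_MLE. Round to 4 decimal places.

MAP − MLE = 0.0137

Posterior is Beta(4, 46); MAP = (4−1)/(50−2) = 3/48 ≈ 0.06250.
MLE ignores the prior: p̂_MLE = k/n = 2/41 ≈ 0.04878.
Difference = 3/48 − 2/41 = 9/656 ≈ 0.0137.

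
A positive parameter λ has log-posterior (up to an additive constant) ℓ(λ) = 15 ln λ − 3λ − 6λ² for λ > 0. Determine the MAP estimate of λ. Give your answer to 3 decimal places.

ℓ'(λ) = 15/λ − 3 − 12λ. Setting this to zero and multiplying by λ: 12λ² + 3λ − 15 = 0.
λ = (−3 + √(3² + 4·12·15)) / (2·12) = (−3 + √729) / 24 = (−3 + 27)/24 = 1.
ℓ''(λ) = −15/λ² − 12 < 0, confirming a maximum.

λ̂_MAP = 1.000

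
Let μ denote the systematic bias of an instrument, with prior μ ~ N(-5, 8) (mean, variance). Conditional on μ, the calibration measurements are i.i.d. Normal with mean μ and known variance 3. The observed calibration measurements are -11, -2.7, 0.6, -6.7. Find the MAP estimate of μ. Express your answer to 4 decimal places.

μ̂_MAP = -4.9543

n = 4; x̄ = ((-11) + (-2.7) + 0.6 + (-6.7))/4 = -19.8/4 = -4.95.
For a Normal prior and Normal likelihood with known variance, the posterior is Normal; its mode equals its mean, the precision-weighted average.
Prior precision 1/σ₀² = 1/8 = 0.125; data precision n/σ² = 4/3.
μ̂ = (0.125·(-5) + (4/3)·(-4.95)) / (0.125 + 4/3) = (-7.225)/(35/24) = -867/175 ≈ -4.9543.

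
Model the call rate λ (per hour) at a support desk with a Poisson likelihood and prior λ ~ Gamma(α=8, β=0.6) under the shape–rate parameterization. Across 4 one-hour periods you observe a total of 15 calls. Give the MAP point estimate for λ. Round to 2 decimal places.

Σxᵢ = 15, n = 4.
Posterior ∝ λ^7e^(−0.6λ) · λ^15e^(−4λ) = λ^22e^(−4.6λ), i.e. Gamma(shape=23, rate=4.6).
The mode of a Gamma(a, b) with a ≥ 1 (shape–rate) is (a−1)/b = 22/4.6 ≈ 4.78.

λ̂_MAP = 4.78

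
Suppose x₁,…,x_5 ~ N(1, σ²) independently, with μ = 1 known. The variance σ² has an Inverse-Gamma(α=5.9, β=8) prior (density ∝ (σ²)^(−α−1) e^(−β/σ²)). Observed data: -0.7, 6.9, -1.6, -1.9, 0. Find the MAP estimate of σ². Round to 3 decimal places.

σ̂²_MAP = 3.716

Sum of squared deviations about the known mean: SS = (-0.7−1)² + (6.9−1)² + (-1.6−1)² + (-1.9−1)² + (0−1)² = 53.87.
The Normal likelihood contributes (σ²)^(−n/2) exp(−SS/(2σ²)), so the posterior is Inverse-Gamma(α + n/2, β + SS/2) = Inverse-Gamma(8.4, 34.935).
The mode of Inverse-Gamma(a, b) is b/(a+1) = 34.935/9.4 ≈ 3.716.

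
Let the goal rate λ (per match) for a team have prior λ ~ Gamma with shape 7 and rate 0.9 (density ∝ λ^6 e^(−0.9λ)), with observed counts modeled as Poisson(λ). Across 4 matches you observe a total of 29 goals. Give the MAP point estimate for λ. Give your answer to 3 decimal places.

Σxᵢ = 29, n = 4.
Posterior ∝ λ^6e^(−0.9λ) · λ^29e^(−4λ) = λ^35e^(−4.9λ), i.e. Gamma(shape=36, rate=4.9).
The mode of a Gamma(a, b) with a ≥ 1 (shape–rate) is (a−1)/b = 35/4.9 ≈ 7.143.

λ̂_MAP = 7.143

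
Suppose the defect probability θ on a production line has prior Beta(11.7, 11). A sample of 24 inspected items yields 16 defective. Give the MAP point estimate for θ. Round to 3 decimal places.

Prior: Beta(11.7, 11).
Data: 16 successes in 24 trials. The binomial likelihood contributes θ^16(1−θ)^8, so the posterior is Beta(11.7+16, 11+8) = Beta(27.7, 19).
For Beta(a, b) with a, b > 1 the mode is (a−1)/(a+b−2) = 26.7/44.7 ≈ 0.597.

θ̂_MAP = 0.597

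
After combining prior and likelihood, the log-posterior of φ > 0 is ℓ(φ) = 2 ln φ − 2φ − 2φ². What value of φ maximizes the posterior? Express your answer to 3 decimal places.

ℓ'(φ) = 2/φ − 2 − 4φ. Setting this to zero and multiplying by φ: 4φ² + 2φ − 2 = 0.
φ = (−2 + √(2² + 4·4·2)) / (2·4) = (−2 + √36) / 8 = (−2 + 6)/8 = 1/2.
ℓ''(φ) = −2/φ² − 4 < 0, confirming a maximum.

φ̂_MAP = 0.500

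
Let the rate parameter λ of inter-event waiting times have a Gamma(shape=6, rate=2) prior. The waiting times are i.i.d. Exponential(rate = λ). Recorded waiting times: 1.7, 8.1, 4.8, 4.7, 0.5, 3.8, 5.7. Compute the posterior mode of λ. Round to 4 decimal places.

The Exponential(rate=λ) likelihood is ∝ λ^n e^(−λΣtᵢ). Here n = 7 and Σtᵢ = 1.7 + 8.1 + 4.8 + 4.7 + 0.5 + 3.8 + 5.7 = 29.3.
Posterior ∝ λ^5e^(−2λ) · λ^7e^(−29.3λ) = λ^12e^(−31.3λ), i.e. Gamma(13, 31.3).
Mode = (a−1)/b = 12/31.3 ≈ 0.3834.

λ̂_MAP = 0.3834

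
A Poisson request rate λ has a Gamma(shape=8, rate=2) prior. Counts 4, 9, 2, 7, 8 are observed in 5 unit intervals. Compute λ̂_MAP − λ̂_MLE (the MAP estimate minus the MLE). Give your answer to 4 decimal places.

Σxᵢ = 30. Posterior is Gamma(38, 7); MAP = (38−1)/7 = 37/7 ≈ 5.28571.
MLE = x̄ = 30/5 ≈ 6.00000.
Difference = 37/7 − 30/5 = -5/7 ≈ -0.7143.

MAP − MLE = -0.7143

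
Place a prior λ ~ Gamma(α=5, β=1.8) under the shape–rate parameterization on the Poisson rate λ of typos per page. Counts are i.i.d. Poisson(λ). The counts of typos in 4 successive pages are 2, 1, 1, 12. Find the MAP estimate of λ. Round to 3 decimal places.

λ̂_MAP = 3.448

Σxᵢ = 2+1+1+12 = 16, with n = 4.
Posterior ∝ λ^4e^(−1.8λ) · λ^16e^(−4λ) = λ^20e^(−5.8λ), i.e. Gamma(shape=21, rate=5.8).
The mode of a Gamma(a, b) with a ≥ 1 (shape–rate) is (a−1)/b = 20/5.8 ≈ 3.448.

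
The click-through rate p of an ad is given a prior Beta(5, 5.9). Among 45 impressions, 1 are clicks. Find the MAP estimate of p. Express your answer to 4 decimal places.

Prior: Beta(5, 5.9).
Data: 1 success in 45 trials. The binomial likelihood contributes p(1−p)^44, so the posterior is Beta(5+1, 5.9+44) = Beta(6, 49.9).
For Beta(a, b) with a, b > 1 the mode is (a−1)/(a+b−2) = 5/53.9 ≈ 0.0928.

p̂_MAP = 0.0928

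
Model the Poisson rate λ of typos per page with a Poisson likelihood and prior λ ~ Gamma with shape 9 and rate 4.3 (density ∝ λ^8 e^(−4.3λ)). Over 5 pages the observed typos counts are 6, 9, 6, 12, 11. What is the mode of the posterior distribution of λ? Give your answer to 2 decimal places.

λ̂_MAP = 5.59

Σxᵢ = 6+9+6+12+11 = 44, with n = 5.
Posterior ∝ λ^8e^(−4.3λ) · λ^44e^(−5λ) = λ^52e^(−9.3λ), i.e. Gamma(shape=53, rate=9.3).
The mode of a Gamma(a, b) with a ≥ 1 (shape–rate) is (a−1)/b = 52/9.3 ≈ 5.59.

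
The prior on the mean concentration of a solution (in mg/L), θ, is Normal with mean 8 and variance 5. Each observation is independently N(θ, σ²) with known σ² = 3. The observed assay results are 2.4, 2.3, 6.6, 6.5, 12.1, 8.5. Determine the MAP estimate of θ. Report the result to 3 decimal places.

θ̂_MAP = 6.545

n = 6; x̄ = (2.4 + 2.3 + 6.6 + 6.5 + 12.1 + 8.5)/6 = 38.4/6 = 6.4.
For a Normal prior and Normal likelihood with known variance, the posterior is Normal; its mode equals its mean, the precision-weighted average.
Prior precision 1/σ₀² = 1/5 = 0.2; data precision n/σ² = 6/3 = 2.
θ̂ = (0.2·8 + 2·6.4) / (0.2 + 2) = 14.4/2.2 = 72/11 ≈ 6.545.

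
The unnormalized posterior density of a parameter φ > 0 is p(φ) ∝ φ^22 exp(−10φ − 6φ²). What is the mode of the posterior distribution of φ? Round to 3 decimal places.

φ̂_MAP = 1.000

ℓ'(φ) = 22/φ − 10 − 12φ. Setting this to zero and multiplying by φ: 12φ² + 10φ − 22 = 0.
φ = (−10 + √(10² + 4·12·22)) / (2·12) = (−10 + √1156) / 24 = (−10 + 34)/24 = 1.
ℓ''(φ) = −22/φ² − 12 < 0, confirming a maximum.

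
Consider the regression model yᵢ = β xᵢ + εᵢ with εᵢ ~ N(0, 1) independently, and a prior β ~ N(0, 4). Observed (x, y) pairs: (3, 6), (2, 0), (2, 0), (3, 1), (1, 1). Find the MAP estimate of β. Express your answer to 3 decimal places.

β̂_MAP = 0.807

log p(β | y) = −Σ(yᵢ − βxᵢ)²/(2·1) − β²/(2·4) + const.
Setting the derivative to zero: Σxᵢ(yᵢ − βxᵢ)/1 − β/4 = 0, so β = Σxᵢyᵢ / (Σxᵢ² + σ²/τ²).
Σxᵢyᵢ = 3·6 + 2·0 + 2·0 + 3·1 + 1·1 = 22; Σxᵢ² = 27; σ²/τ² = 0.25.
β̂_MAP = 22 / (27 + 0.25) = 22/27.25 ≈ 0.807.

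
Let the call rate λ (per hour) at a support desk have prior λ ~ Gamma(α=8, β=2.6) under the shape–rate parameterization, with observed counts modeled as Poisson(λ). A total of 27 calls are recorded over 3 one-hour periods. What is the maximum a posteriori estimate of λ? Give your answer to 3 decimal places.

λ̂_MAP = 6.071

Σxᵢ = 27, n = 3.
Posterior ∝ λ^7e^(−2.6λ) · λ^27e^(−3λ) = λ^34e^(−5.6λ), i.e. Gamma(shape=35, rate=5.6).
The mode of a Gamma(a, b) with a ≥ 1 (shape–rate) is (a−1)/b = 34/5.6 ≈ 6.071.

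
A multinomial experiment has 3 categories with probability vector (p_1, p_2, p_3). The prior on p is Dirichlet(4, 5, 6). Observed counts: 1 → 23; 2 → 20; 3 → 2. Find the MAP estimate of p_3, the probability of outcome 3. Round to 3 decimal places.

The posterior is Dirichlet(αᵢ + nᵢ) = Dirichlet(27, 25, 8).
For a Dirichlet(a₁,…,a_K) with all aᵢ > 1, the mode has j-th component (aⱼ − 1)/(Σaᵢ − K).
Here Σaᵢ = 60 and K = 3, so p_3 = (8 − 1)/(60 − 3) = 7/57 ≈ 0.123.

MAP estimate: 0.123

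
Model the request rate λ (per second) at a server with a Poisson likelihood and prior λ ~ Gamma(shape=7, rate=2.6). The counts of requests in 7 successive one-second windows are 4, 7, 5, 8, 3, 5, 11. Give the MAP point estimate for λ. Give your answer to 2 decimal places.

λ̂_MAP = 5.10

Σxᵢ = 4+7+5+8+3+5+11 = 43, with n = 7.
Posterior ∝ λ^6e^(−2.6λ) · λ^43e^(−7λ) = λ^49e^(−9.6λ), i.e. Gamma(shape=50, rate=9.6).
The mode of a Gamma(a, b) with a ≥ 1 (shape–rate) is (a−1)/b = 49/9.6 ≈ 5.10.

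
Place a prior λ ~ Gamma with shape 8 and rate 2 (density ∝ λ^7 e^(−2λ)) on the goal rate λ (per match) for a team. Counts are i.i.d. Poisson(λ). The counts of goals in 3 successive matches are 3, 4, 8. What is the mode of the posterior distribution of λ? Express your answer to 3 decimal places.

λ̂_MAP = 4.400

Σxᵢ = 3+4+8 = 15, with n = 3.
Posterior ∝ λ^7e^(−2λ) · λ^15e^(−3λ) = λ^22e^(−5λ), i.e. Gamma(shape=23, rate=5).
The mode of a Gamma(a, b) with a ≥ 1 (shape–rate) is (a−1)/b = 22/5 ≈ 4.400.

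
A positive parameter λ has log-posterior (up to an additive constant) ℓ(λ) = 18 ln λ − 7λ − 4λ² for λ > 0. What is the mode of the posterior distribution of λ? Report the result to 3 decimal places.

λ̂_MAP = 1.125

ℓ'(λ) = 18/λ − 7 − 8λ. Setting this to zero and multiplying by λ: 8λ² + 7λ − 18 = 0.
λ = (−7 + √(7² + 4·8·18)) / (2·8) = (−7 + √625) / 16 = (−7 + 25)/16 = 9/8.
ℓ''(λ) = −18/λ² − 8 < 0, confirming a maximum.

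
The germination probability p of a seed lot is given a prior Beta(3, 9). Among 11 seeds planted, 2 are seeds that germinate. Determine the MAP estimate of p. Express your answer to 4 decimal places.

p̂_MAP = 0.1905

Prior: Beta(3, 9).
Data: 2 successes in 11 trials. The binomial likelihood contributes p^2(1−p)^9, so the posterior is Beta(3+2, 9+9) = Beta(5, 18).
For Beta(a, b) with a, b > 1 the mode is (a−1)/(a+b−2) = 4/21 ≈ 0.1905.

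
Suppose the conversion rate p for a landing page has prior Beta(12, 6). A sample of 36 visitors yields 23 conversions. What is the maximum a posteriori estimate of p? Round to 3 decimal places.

p̂_MAP = 0.654

Prior: Beta(12, 6).
Data: 23 successes in 36 trials. The binomial likelihood contributes p^23(1−p)^13, so the posterior is Beta(12+23, 6+13) = Beta(35, 19).
For Beta(a, b) with a, b > 1 the mode is (a−1)/(a+b−2) = 34/52 ≈ 0.654.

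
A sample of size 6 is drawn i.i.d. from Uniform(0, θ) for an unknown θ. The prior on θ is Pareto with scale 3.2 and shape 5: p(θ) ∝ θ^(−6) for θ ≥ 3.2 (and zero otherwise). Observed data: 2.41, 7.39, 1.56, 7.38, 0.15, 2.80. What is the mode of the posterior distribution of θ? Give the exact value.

θ̂_MAP = 7.39

The Uniform(0, θ) likelihood is θ^(−n) for θ ≥ max(xᵢ), zero otherwise. Here max(xᵢ) = 7.39.
Posterior ∝ θ^(−6) · θ^(−6) = θ^(−12) on θ ≥ max(3.2, 7.39) = 7.39.
This density is strictly decreasing in θ, so the posterior mode lies at the lower boundary of the support.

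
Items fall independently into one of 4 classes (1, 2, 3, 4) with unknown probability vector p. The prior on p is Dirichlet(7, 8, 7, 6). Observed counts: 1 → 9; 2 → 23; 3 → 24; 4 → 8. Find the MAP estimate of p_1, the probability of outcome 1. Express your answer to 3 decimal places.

MAP estimate: 0.170

The posterior is Dirichlet(αᵢ + nᵢ) = Dirichlet(16, 31, 31, 14).
For a Dirichlet(a₁,…,a_K) with all aᵢ > 1, the mode has j-th component (aⱼ − 1)/(Σaᵢ − K).
Here Σaᵢ = 92 and K = 4, so p_1 = (16 − 1)/(92 − 4) = 15/88 ≈ 0.170.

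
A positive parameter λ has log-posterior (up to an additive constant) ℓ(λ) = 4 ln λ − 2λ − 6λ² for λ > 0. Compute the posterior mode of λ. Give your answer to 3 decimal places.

λ̂_MAP = 0.500

ℓ'(λ) = 4/λ − 2 − 12λ. Setting this to zero and multiplying by λ: 12λ² + 2λ − 4 = 0.
λ = (−2 + √(2² + 4·12·4)) / (2·12) = (−2 + √196) / 24 = (−2 + 14)/24 = 1/2.
ℓ''(λ) = −4/λ² − 12 < 0, confirming a maximum.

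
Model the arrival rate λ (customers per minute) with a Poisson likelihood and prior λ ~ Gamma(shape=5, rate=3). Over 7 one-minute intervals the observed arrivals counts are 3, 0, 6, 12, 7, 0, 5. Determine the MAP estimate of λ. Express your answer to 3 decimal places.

Σxᵢ = 3+0+6+12+7+0+5 = 33, with n = 7.
Posterior ∝ λ^4e^(−3λ) · λ^33e^(−7λ) = λ^37e^(−10λ), i.e. Gamma(shape=38, rate=10).
The mode of a Gamma(a, b) with a ≥ 1 (shape–rate) is (a−1)/b = 37/10 ≈ 3.700.

λ̂_MAP = 3.700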